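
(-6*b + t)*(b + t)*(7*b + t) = -42*b^3 - 41*b^2*t + 2*b*t^2 + t^3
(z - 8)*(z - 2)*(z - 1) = z^3 - 11*z^2 + 26*z - 16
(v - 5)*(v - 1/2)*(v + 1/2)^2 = v^4 - 9*v^3/2 - 11*v^2/4 + 9*v/8 + 5/8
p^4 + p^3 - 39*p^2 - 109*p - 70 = (p - 7)*(p + 1)*(p + 2)*(p + 5)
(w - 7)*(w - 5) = w^2 - 12*w + 35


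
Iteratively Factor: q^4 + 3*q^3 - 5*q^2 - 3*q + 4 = (q + 4)*(q^3 - q^2 - q + 1) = (q - 1)*(q + 4)*(q^2 - 1) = (q - 1)*(q + 1)*(q + 4)*(q - 1)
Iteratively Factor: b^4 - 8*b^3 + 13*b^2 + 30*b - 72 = (b - 4)*(b^3 - 4*b^2 - 3*b + 18) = (b - 4)*(b + 2)*(b^2 - 6*b + 9) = (b - 4)*(b - 3)*(b + 2)*(b - 3)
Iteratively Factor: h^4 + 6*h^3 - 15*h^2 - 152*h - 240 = (h + 4)*(h^3 + 2*h^2 - 23*h - 60) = (h + 3)*(h + 4)*(h^2 - h - 20) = (h + 3)*(h + 4)^2*(h - 5)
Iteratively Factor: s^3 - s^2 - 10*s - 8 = (s + 1)*(s^2 - 2*s - 8) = (s + 1)*(s + 2)*(s - 4)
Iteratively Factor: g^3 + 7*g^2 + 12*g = (g + 3)*(g^2 + 4*g) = (g + 3)*(g + 4)*(g)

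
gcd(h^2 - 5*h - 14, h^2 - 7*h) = h - 7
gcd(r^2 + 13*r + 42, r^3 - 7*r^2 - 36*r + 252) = r + 6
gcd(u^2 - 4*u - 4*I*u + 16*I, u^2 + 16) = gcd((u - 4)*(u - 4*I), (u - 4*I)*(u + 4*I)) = u - 4*I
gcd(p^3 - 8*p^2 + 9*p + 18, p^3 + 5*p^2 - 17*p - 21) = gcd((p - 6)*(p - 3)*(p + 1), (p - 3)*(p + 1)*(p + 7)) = p^2 - 2*p - 3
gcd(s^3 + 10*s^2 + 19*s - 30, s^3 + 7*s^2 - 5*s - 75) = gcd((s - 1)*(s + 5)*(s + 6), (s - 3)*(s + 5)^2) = s + 5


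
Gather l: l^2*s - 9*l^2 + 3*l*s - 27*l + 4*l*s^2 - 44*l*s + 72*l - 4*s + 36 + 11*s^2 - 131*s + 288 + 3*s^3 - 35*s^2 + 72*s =l^2*(s - 9) + l*(4*s^2 - 41*s + 45) + 3*s^3 - 24*s^2 - 63*s + 324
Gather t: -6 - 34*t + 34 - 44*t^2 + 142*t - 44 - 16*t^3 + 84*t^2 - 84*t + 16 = -16*t^3 + 40*t^2 + 24*t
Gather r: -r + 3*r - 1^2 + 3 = 2*r + 2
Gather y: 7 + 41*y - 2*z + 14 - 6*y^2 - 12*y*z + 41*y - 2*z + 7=-6*y^2 + y*(82 - 12*z) - 4*z + 28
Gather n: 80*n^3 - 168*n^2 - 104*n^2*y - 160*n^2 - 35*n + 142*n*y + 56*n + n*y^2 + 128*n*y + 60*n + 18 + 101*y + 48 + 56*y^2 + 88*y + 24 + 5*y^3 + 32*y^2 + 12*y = 80*n^3 + n^2*(-104*y - 328) + n*(y^2 + 270*y + 81) + 5*y^3 + 88*y^2 + 201*y + 90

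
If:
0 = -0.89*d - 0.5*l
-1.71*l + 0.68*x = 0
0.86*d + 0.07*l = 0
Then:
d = 0.00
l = 0.00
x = 0.00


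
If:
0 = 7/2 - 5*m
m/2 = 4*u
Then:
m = 7/10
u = 7/80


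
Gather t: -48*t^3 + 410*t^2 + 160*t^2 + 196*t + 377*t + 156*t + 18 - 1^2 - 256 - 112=-48*t^3 + 570*t^2 + 729*t - 351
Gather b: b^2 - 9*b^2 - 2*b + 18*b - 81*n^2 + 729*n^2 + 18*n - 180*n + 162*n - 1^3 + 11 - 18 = -8*b^2 + 16*b + 648*n^2 - 8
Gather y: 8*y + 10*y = 18*y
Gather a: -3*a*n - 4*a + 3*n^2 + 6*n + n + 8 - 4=a*(-3*n - 4) + 3*n^2 + 7*n + 4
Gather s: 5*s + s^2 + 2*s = s^2 + 7*s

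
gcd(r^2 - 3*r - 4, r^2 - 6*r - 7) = r + 1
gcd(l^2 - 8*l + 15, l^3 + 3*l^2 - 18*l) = l - 3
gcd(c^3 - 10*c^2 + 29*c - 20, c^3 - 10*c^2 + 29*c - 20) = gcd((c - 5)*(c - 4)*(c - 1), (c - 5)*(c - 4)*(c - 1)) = c^3 - 10*c^2 + 29*c - 20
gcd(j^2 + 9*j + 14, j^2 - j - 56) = j + 7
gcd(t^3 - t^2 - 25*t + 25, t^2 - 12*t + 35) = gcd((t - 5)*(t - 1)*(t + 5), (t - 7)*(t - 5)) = t - 5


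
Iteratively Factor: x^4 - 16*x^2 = (x)*(x^3 - 16*x) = x*(x + 4)*(x^2 - 4*x) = x^2*(x + 4)*(x - 4)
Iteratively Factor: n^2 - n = (n - 1)*(n)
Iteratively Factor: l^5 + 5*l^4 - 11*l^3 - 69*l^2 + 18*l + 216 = (l - 3)*(l^4 + 8*l^3 + 13*l^2 - 30*l - 72) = (l - 3)*(l - 2)*(l^3 + 10*l^2 + 33*l + 36) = (l - 3)*(l - 2)*(l + 4)*(l^2 + 6*l + 9) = (l - 3)*(l - 2)*(l + 3)*(l + 4)*(l + 3)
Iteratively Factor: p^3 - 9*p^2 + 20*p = (p - 4)*(p^2 - 5*p) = (p - 5)*(p - 4)*(p)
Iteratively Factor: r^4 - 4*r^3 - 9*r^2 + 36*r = (r + 3)*(r^3 - 7*r^2 + 12*r) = (r - 3)*(r + 3)*(r^2 - 4*r) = (r - 4)*(r - 3)*(r + 3)*(r)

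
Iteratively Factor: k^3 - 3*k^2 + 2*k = (k)*(k^2 - 3*k + 2) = k*(k - 2)*(k - 1)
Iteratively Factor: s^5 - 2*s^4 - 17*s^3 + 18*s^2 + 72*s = (s - 3)*(s^4 + s^3 - 14*s^2 - 24*s) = (s - 3)*(s + 2)*(s^3 - s^2 - 12*s) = (s - 4)*(s - 3)*(s + 2)*(s^2 + 3*s) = s*(s - 4)*(s - 3)*(s + 2)*(s + 3)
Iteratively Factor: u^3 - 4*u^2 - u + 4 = (u - 4)*(u^2 - 1) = (u - 4)*(u + 1)*(u - 1)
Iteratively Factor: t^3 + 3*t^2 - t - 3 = (t - 1)*(t^2 + 4*t + 3) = (t - 1)*(t + 1)*(t + 3)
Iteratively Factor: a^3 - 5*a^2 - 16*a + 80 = (a - 5)*(a^2 - 16) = (a - 5)*(a - 4)*(a + 4)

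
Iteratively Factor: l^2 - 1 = (l - 1)*(l + 1)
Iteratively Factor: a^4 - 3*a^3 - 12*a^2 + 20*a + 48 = (a - 4)*(a^3 + a^2 - 8*a - 12) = (a - 4)*(a + 2)*(a^2 - a - 6) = (a - 4)*(a - 3)*(a + 2)*(a + 2)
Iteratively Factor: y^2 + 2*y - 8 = (y + 4)*(y - 2)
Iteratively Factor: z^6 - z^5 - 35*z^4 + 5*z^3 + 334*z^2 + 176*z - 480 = (z - 4)*(z^5 + 3*z^4 - 23*z^3 - 87*z^2 - 14*z + 120) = (z - 4)*(z + 3)*(z^4 - 23*z^2 - 18*z + 40) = (z - 4)*(z - 1)*(z + 3)*(z^3 + z^2 - 22*z - 40) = (z - 4)*(z - 1)*(z + 2)*(z + 3)*(z^2 - z - 20) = (z - 4)*(z - 1)*(z + 2)*(z + 3)*(z + 4)*(z - 5)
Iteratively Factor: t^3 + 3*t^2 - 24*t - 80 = (t - 5)*(t^2 + 8*t + 16) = (t - 5)*(t + 4)*(t + 4)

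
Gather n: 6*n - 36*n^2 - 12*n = -36*n^2 - 6*n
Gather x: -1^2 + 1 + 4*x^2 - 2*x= 4*x^2 - 2*x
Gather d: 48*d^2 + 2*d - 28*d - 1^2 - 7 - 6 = 48*d^2 - 26*d - 14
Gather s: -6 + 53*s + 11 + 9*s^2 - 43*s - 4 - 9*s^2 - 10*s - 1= 0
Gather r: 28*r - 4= 28*r - 4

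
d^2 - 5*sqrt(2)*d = d*(d - 5*sqrt(2))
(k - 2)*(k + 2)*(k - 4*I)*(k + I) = k^4 - 3*I*k^3 + 12*I*k - 16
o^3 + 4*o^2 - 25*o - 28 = (o - 4)*(o + 1)*(o + 7)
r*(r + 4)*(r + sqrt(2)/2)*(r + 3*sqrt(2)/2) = r^4 + 2*sqrt(2)*r^3 + 4*r^3 + 3*r^2/2 + 8*sqrt(2)*r^2 + 6*r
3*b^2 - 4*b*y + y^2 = (-3*b + y)*(-b + y)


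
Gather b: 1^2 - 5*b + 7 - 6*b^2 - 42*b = -6*b^2 - 47*b + 8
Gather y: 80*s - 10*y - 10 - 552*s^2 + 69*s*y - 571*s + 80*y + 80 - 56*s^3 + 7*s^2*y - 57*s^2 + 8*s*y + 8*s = -56*s^3 - 609*s^2 - 483*s + y*(7*s^2 + 77*s + 70) + 70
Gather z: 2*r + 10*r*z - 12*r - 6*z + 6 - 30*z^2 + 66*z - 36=-10*r - 30*z^2 + z*(10*r + 60) - 30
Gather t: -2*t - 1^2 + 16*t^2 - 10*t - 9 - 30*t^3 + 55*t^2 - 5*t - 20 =-30*t^3 + 71*t^2 - 17*t - 30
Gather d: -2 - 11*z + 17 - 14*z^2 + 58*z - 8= -14*z^2 + 47*z + 7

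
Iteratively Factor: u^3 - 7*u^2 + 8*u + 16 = (u - 4)*(u^2 - 3*u - 4) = (u - 4)^2*(u + 1)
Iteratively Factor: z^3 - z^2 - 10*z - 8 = (z + 2)*(z^2 - 3*z - 4) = (z - 4)*(z + 2)*(z + 1)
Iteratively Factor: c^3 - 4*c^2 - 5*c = (c + 1)*(c^2 - 5*c) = c*(c + 1)*(c - 5)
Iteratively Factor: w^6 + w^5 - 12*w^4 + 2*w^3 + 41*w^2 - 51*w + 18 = (w - 1)*(w^5 + 2*w^4 - 10*w^3 - 8*w^2 + 33*w - 18) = (w - 1)^2*(w^4 + 3*w^3 - 7*w^2 - 15*w + 18) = (w - 1)^3*(w^3 + 4*w^2 - 3*w - 18) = (w - 1)^3*(w + 3)*(w^2 + w - 6) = (w - 2)*(w - 1)^3*(w + 3)*(w + 3)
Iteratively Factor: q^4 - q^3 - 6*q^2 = (q)*(q^3 - q^2 - 6*q) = q*(q + 2)*(q^2 - 3*q) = q*(q - 3)*(q + 2)*(q)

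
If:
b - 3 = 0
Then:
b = 3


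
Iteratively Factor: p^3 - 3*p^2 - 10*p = (p + 2)*(p^2 - 5*p) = p*(p + 2)*(p - 5)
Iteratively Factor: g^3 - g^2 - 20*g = (g)*(g^2 - g - 20) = g*(g - 5)*(g + 4)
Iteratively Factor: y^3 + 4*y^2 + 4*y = (y + 2)*(y^2 + 2*y) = (y + 2)^2*(y)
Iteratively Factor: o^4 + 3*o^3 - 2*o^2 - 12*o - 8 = (o + 2)*(o^3 + o^2 - 4*o - 4) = (o + 1)*(o + 2)*(o^2 - 4) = (o - 2)*(o + 1)*(o + 2)*(o + 2)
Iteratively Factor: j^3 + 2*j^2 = (j)*(j^2 + 2*j) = j^2*(j + 2)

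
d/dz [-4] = 0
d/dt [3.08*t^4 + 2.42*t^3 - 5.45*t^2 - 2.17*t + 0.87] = 12.32*t^3 + 7.26*t^2 - 10.9*t - 2.17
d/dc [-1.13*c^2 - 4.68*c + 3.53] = -2.26*c - 4.68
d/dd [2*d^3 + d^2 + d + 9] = 6*d^2 + 2*d + 1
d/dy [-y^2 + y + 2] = 1 - 2*y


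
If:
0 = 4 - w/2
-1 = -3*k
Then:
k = 1/3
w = 8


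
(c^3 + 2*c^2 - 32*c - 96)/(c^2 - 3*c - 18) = (c^2 + 8*c + 16)/(c + 3)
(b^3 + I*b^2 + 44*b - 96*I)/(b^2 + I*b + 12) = (b^2 + 4*I*b + 32)/(b + 4*I)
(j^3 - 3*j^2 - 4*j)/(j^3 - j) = (j - 4)/(j - 1)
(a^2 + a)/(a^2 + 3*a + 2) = a/(a + 2)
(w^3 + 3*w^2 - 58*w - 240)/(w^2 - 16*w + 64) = (w^2 + 11*w + 30)/(w - 8)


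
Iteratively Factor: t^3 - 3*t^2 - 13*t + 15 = (t - 5)*(t^2 + 2*t - 3) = (t - 5)*(t - 1)*(t + 3)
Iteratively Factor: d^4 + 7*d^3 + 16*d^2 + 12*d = (d + 2)*(d^3 + 5*d^2 + 6*d) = (d + 2)*(d + 3)*(d^2 + 2*d) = (d + 2)^2*(d + 3)*(d)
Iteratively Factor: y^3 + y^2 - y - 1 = (y + 1)*(y^2 - 1) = (y - 1)*(y + 1)*(y + 1)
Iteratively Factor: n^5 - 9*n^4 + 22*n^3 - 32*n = (n - 4)*(n^4 - 5*n^3 + 2*n^2 + 8*n) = (n - 4)*(n - 2)*(n^3 - 3*n^2 - 4*n) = n*(n - 4)*(n - 2)*(n^2 - 3*n - 4) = n*(n - 4)^2*(n - 2)*(n + 1)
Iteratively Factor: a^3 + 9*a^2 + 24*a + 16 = (a + 1)*(a^2 + 8*a + 16) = (a + 1)*(a + 4)*(a + 4)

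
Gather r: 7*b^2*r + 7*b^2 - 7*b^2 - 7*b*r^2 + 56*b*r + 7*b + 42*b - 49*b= -7*b*r^2 + r*(7*b^2 + 56*b)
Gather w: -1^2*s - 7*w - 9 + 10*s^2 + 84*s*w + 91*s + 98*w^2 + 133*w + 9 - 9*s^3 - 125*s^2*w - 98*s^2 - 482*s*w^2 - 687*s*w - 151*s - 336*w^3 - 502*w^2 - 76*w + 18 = -9*s^3 - 88*s^2 - 61*s - 336*w^3 + w^2*(-482*s - 404) + w*(-125*s^2 - 603*s + 50) + 18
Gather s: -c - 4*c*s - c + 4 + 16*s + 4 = -2*c + s*(16 - 4*c) + 8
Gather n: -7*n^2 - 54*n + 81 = -7*n^2 - 54*n + 81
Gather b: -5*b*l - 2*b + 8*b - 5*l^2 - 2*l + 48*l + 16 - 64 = b*(6 - 5*l) - 5*l^2 + 46*l - 48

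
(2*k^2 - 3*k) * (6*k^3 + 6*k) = 12*k^5 - 18*k^4 + 12*k^3 - 18*k^2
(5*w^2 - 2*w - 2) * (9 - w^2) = -5*w^4 + 2*w^3 + 47*w^2 - 18*w - 18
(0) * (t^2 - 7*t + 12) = 0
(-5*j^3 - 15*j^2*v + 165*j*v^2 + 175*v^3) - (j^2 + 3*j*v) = -5*j^3 - 15*j^2*v - j^2 + 165*j*v^2 - 3*j*v + 175*v^3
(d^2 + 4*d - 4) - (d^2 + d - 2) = 3*d - 2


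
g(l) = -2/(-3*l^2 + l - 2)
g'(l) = -2*(6*l - 1)/(-3*l^2 + l - 2)^2 = 2*(1 - 6*l)/(3*l^2 - l + 2)^2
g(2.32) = 0.13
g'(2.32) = -0.10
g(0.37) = 0.98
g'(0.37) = -0.59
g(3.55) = 0.06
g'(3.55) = -0.03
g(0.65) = 0.76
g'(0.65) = -0.85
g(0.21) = 1.04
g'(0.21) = -0.14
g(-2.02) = 0.12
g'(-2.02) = 0.10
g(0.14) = 1.04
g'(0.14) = 0.09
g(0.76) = 0.67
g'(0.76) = -0.81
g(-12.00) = 0.00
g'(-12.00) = 0.00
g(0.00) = 1.00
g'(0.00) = 0.50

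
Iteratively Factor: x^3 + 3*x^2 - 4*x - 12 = (x - 2)*(x^2 + 5*x + 6) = (x - 2)*(x + 2)*(x + 3)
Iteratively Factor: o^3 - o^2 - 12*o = (o + 3)*(o^2 - 4*o) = (o - 4)*(o + 3)*(o)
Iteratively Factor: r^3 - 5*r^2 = (r)*(r^2 - 5*r) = r^2*(r - 5)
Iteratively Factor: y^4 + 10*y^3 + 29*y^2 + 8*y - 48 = (y + 4)*(y^3 + 6*y^2 + 5*y - 12) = (y + 3)*(y + 4)*(y^2 + 3*y - 4) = (y + 3)*(y + 4)^2*(y - 1)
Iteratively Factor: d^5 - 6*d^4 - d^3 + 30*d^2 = (d)*(d^4 - 6*d^3 - d^2 + 30*d) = d*(d - 5)*(d^3 - d^2 - 6*d) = d*(d - 5)*(d - 3)*(d^2 + 2*d) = d*(d - 5)*(d - 3)*(d + 2)*(d)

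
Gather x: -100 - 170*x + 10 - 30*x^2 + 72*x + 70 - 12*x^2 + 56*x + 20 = -42*x^2 - 42*x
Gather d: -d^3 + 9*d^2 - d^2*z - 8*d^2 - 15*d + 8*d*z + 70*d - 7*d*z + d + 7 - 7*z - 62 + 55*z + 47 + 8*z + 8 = -d^3 + d^2*(1 - z) + d*(z + 56) + 56*z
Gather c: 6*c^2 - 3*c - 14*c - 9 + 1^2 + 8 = 6*c^2 - 17*c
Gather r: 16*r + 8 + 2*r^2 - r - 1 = 2*r^2 + 15*r + 7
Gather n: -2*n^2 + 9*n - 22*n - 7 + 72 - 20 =-2*n^2 - 13*n + 45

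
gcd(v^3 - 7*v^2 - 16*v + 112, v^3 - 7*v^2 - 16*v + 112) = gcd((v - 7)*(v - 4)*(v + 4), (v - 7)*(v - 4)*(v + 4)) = v^3 - 7*v^2 - 16*v + 112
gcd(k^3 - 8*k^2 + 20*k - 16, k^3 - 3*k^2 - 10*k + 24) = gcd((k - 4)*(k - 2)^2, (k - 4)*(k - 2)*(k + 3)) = k^2 - 6*k + 8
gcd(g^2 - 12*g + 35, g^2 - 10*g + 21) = g - 7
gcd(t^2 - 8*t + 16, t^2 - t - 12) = t - 4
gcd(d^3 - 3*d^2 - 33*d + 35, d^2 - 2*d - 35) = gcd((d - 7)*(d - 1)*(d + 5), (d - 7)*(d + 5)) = d^2 - 2*d - 35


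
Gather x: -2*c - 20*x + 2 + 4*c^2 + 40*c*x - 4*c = 4*c^2 - 6*c + x*(40*c - 20) + 2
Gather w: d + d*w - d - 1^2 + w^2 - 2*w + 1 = w^2 + w*(d - 2)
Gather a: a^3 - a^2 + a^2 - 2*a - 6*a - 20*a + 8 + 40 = a^3 - 28*a + 48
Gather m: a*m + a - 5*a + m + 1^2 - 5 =-4*a + m*(a + 1) - 4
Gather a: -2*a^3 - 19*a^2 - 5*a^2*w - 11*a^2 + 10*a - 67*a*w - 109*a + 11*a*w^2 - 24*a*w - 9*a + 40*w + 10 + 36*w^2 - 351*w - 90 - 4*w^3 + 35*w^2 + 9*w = -2*a^3 + a^2*(-5*w - 30) + a*(11*w^2 - 91*w - 108) - 4*w^3 + 71*w^2 - 302*w - 80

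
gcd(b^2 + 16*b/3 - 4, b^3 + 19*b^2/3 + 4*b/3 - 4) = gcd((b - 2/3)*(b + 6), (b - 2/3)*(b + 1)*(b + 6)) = b^2 + 16*b/3 - 4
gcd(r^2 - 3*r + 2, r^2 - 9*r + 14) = r - 2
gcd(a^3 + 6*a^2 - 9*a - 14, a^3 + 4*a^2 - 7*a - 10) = a^2 - a - 2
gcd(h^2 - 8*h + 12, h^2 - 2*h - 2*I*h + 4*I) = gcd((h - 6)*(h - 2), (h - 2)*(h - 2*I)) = h - 2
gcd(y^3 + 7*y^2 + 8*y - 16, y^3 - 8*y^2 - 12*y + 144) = y + 4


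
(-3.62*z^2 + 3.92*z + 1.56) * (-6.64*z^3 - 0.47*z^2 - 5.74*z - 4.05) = 24.0368*z^5 - 24.3274*z^4 + 8.578*z^3 - 8.573*z^2 - 24.8304*z - 6.318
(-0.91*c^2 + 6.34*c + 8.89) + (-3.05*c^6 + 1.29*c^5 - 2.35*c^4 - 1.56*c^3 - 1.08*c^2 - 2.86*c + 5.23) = -3.05*c^6 + 1.29*c^5 - 2.35*c^4 - 1.56*c^3 - 1.99*c^2 + 3.48*c + 14.12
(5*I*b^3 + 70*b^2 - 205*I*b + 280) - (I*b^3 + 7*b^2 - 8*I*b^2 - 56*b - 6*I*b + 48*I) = 4*I*b^3 + 63*b^2 + 8*I*b^2 + 56*b - 199*I*b + 280 - 48*I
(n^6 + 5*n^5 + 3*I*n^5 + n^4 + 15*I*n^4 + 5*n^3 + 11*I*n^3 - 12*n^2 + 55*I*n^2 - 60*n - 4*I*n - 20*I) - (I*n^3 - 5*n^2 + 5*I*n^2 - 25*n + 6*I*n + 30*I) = n^6 + 5*n^5 + 3*I*n^5 + n^4 + 15*I*n^4 + 5*n^3 + 10*I*n^3 - 7*n^2 + 50*I*n^2 - 35*n - 10*I*n - 50*I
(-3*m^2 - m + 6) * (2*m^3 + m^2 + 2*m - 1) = -6*m^5 - 5*m^4 + 5*m^3 + 7*m^2 + 13*m - 6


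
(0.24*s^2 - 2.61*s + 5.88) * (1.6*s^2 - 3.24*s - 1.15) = 0.384*s^4 - 4.9536*s^3 + 17.5884*s^2 - 16.0497*s - 6.762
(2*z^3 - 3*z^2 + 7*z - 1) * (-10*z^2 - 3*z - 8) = -20*z^5 + 24*z^4 - 77*z^3 + 13*z^2 - 53*z + 8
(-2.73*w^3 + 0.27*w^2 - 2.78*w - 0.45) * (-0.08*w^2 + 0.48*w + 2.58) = 0.2184*w^5 - 1.332*w^4 - 6.6914*w^3 - 0.6018*w^2 - 7.3884*w - 1.161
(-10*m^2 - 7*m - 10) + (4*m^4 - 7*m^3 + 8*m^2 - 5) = 4*m^4 - 7*m^3 - 2*m^2 - 7*m - 15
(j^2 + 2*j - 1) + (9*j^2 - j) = 10*j^2 + j - 1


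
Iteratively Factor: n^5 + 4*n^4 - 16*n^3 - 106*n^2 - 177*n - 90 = (n + 3)*(n^4 + n^3 - 19*n^2 - 49*n - 30) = (n - 5)*(n + 3)*(n^3 + 6*n^2 + 11*n + 6) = (n - 5)*(n + 2)*(n + 3)*(n^2 + 4*n + 3) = (n - 5)*(n + 2)*(n + 3)^2*(n + 1)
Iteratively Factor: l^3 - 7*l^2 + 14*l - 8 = (l - 1)*(l^2 - 6*l + 8) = (l - 4)*(l - 1)*(l - 2)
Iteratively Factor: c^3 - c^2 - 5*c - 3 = (c + 1)*(c^2 - 2*c - 3) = (c - 3)*(c + 1)*(c + 1)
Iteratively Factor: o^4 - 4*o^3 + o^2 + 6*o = (o)*(o^3 - 4*o^2 + o + 6) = o*(o - 2)*(o^2 - 2*o - 3) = o*(o - 3)*(o - 2)*(o + 1)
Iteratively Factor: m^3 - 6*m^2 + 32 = (m - 4)*(m^2 - 2*m - 8) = (m - 4)*(m + 2)*(m - 4)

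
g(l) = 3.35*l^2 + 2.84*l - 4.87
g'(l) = 6.7*l + 2.84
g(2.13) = 16.38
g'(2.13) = 17.11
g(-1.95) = 2.33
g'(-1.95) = -10.22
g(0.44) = -2.97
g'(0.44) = 5.79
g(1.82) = 11.40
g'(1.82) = 15.03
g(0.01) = -4.84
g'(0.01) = 2.91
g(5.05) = 94.91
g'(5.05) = 36.68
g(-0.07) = -5.05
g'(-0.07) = 2.37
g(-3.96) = 36.42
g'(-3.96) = -23.69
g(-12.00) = 443.45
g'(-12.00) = -77.56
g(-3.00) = 16.76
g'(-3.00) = -17.26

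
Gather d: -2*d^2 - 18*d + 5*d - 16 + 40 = -2*d^2 - 13*d + 24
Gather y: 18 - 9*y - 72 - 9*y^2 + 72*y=-9*y^2 + 63*y - 54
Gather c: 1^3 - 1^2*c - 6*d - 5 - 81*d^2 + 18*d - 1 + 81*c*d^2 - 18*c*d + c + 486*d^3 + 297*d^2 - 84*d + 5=c*(81*d^2 - 18*d) + 486*d^3 + 216*d^2 - 72*d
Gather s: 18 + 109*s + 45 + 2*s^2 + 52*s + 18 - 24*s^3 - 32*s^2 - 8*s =-24*s^3 - 30*s^2 + 153*s + 81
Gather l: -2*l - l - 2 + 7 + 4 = 9 - 3*l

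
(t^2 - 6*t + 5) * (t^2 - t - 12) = t^4 - 7*t^3 - t^2 + 67*t - 60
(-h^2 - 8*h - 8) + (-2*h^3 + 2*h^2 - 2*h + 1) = -2*h^3 + h^2 - 10*h - 7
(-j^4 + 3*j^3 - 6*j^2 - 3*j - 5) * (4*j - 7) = -4*j^5 + 19*j^4 - 45*j^3 + 30*j^2 + j + 35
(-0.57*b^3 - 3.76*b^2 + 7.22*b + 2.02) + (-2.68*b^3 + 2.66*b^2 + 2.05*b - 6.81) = -3.25*b^3 - 1.1*b^2 + 9.27*b - 4.79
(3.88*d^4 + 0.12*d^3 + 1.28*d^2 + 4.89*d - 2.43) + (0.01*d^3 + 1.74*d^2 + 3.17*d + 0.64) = 3.88*d^4 + 0.13*d^3 + 3.02*d^2 + 8.06*d - 1.79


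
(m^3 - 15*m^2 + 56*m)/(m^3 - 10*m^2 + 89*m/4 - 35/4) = 4*m*(m - 8)/(4*m^2 - 12*m + 5)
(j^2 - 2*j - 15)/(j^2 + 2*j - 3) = (j - 5)/(j - 1)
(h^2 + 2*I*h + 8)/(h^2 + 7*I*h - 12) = (h - 2*I)/(h + 3*I)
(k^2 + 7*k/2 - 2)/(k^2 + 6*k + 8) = (k - 1/2)/(k + 2)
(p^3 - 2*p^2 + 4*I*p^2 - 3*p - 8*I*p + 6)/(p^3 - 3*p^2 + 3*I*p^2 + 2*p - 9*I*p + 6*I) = (p + I)/(p - 1)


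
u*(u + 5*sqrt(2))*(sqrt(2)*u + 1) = sqrt(2)*u^3 + 11*u^2 + 5*sqrt(2)*u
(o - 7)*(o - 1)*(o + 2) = o^3 - 6*o^2 - 9*o + 14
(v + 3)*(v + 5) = v^2 + 8*v + 15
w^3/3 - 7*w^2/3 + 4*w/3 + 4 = (w/3 + 1/3)*(w - 6)*(w - 2)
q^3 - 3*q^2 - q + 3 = (q - 3)*(q - 1)*(q + 1)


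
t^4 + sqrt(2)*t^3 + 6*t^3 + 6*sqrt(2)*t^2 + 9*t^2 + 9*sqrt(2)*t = t*(t + 3)^2*(t + sqrt(2))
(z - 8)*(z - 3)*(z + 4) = z^3 - 7*z^2 - 20*z + 96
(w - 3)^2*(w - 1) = w^3 - 7*w^2 + 15*w - 9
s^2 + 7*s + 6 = (s + 1)*(s + 6)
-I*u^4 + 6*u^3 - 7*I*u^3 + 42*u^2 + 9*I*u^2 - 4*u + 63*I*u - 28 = (u + 7)*(u + I)*(u + 4*I)*(-I*u + 1)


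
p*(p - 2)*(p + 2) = p^3 - 4*p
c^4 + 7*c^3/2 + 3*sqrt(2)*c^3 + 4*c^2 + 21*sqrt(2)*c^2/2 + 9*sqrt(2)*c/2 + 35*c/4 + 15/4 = (c + 1/2)*(c + 3)*(c + sqrt(2)/2)*(c + 5*sqrt(2)/2)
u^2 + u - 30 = (u - 5)*(u + 6)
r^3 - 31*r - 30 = (r - 6)*(r + 1)*(r + 5)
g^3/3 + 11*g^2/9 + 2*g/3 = g*(g/3 + 1)*(g + 2/3)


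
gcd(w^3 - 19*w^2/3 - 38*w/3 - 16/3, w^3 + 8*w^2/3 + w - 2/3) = w + 1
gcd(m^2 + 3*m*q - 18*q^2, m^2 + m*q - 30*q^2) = m + 6*q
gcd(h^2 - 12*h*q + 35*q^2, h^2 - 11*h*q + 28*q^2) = -h + 7*q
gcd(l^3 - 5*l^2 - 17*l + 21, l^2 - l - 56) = 1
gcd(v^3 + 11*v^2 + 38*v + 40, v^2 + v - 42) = 1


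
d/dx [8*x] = 8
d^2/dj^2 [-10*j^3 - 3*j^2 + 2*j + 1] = -60*j - 6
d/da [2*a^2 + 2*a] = 4*a + 2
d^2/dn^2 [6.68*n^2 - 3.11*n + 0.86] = 13.3600000000000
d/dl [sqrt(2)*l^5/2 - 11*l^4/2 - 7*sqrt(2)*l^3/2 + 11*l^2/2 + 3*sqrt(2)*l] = 5*sqrt(2)*l^4/2 - 22*l^3 - 21*sqrt(2)*l^2/2 + 11*l + 3*sqrt(2)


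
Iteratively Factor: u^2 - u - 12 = (u + 3)*(u - 4)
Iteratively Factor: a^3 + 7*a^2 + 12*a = (a + 4)*(a^2 + 3*a) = (a + 3)*(a + 4)*(a)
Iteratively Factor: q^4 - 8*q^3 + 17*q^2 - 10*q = (q - 5)*(q^3 - 3*q^2 + 2*q) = (q - 5)*(q - 1)*(q^2 - 2*q) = (q - 5)*(q - 2)*(q - 1)*(q)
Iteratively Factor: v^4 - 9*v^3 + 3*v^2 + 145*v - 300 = (v - 5)*(v^3 - 4*v^2 - 17*v + 60) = (v - 5)*(v + 4)*(v^2 - 8*v + 15) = (v - 5)*(v - 3)*(v + 4)*(v - 5)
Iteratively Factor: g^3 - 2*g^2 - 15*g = (g + 3)*(g^2 - 5*g) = (g - 5)*(g + 3)*(g)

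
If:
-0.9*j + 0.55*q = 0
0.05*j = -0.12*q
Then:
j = 0.00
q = 0.00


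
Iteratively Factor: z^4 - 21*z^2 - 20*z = (z + 1)*(z^3 - z^2 - 20*z) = (z + 1)*(z + 4)*(z^2 - 5*z) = (z - 5)*(z + 1)*(z + 4)*(z)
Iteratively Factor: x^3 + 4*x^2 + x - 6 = (x + 3)*(x^2 + x - 2) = (x + 2)*(x + 3)*(x - 1)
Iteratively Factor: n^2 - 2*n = (n - 2)*(n)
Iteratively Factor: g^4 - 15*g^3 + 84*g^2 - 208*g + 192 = (g - 4)*(g^3 - 11*g^2 + 40*g - 48) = (g - 4)^2*(g^2 - 7*g + 12) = (g - 4)^2*(g - 3)*(g - 4)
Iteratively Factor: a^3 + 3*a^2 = (a + 3)*(a^2) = a*(a + 3)*(a)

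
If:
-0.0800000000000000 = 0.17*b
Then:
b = -0.47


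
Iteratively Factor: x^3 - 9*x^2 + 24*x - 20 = (x - 2)*(x^2 - 7*x + 10) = (x - 2)^2*(x - 5)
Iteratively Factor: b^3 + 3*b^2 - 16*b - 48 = (b - 4)*(b^2 + 7*b + 12) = (b - 4)*(b + 4)*(b + 3)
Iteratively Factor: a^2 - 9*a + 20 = (a - 4)*(a - 5)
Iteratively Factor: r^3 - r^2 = (r)*(r^2 - r) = r*(r - 1)*(r)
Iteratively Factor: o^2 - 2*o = (o)*(o - 2)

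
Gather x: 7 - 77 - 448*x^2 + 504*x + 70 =-448*x^2 + 504*x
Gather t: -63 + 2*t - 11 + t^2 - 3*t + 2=t^2 - t - 72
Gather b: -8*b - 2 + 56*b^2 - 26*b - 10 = 56*b^2 - 34*b - 12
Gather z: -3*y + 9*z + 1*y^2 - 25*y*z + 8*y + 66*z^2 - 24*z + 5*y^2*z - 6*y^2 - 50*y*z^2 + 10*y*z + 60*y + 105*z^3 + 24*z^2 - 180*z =-5*y^2 + 65*y + 105*z^3 + z^2*(90 - 50*y) + z*(5*y^2 - 15*y - 195)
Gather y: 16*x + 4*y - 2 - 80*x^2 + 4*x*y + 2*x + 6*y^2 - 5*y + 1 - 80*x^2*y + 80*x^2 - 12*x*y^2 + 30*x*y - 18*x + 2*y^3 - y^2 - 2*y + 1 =2*y^3 + y^2*(5 - 12*x) + y*(-80*x^2 + 34*x - 3)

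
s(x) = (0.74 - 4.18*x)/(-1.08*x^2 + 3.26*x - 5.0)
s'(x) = (0.74 - 4.18*x)*(2.16*x - 3.26)/(-1.08*x^2 + 3.26*x - 5.0)^2 - 4.18/(-1.08*x^2 + 3.26*x - 5.0) = (-4.5144*x^2 + 1.5984*x + 18.4876)/(1.1664*x^4 - 7.0416*x^3 + 21.4276*x^2 - 32.6*x + 25.0)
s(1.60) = 2.33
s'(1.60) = 1.46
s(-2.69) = -0.56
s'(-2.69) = -0.04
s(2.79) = 2.53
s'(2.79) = -0.66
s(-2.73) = -0.55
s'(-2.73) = -0.04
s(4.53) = 1.47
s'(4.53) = -0.44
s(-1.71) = -0.57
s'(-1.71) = 0.01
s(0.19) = 0.01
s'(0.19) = 0.95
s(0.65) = 0.59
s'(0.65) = 1.58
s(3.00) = 2.39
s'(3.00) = -0.71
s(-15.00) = -0.21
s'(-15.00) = -0.01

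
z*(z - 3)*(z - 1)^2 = z^4 - 5*z^3 + 7*z^2 - 3*z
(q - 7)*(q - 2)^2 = q^3 - 11*q^2 + 32*q - 28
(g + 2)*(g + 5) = g^2 + 7*g + 10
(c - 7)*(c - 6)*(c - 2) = c^3 - 15*c^2 + 68*c - 84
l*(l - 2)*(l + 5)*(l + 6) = l^4 + 9*l^3 + 8*l^2 - 60*l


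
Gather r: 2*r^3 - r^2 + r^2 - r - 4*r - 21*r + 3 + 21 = 2*r^3 - 26*r + 24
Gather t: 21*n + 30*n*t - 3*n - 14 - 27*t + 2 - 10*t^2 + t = 18*n - 10*t^2 + t*(30*n - 26) - 12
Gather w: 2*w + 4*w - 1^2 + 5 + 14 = 6*w + 18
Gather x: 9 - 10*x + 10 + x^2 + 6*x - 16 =x^2 - 4*x + 3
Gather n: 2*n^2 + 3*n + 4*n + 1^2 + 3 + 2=2*n^2 + 7*n + 6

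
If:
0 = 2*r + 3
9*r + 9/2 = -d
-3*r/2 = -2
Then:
No Solution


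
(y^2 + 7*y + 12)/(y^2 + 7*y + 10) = (y^2 + 7*y + 12)/(y^2 + 7*y + 10)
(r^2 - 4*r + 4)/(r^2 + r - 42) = (r^2 - 4*r + 4)/(r^2 + r - 42)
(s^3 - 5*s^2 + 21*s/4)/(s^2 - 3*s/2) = s - 7/2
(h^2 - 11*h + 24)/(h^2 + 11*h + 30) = (h^2 - 11*h + 24)/(h^2 + 11*h + 30)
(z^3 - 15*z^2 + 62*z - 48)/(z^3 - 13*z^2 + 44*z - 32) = (z - 6)/(z - 4)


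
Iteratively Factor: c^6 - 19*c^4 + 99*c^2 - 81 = (c + 3)*(c^5 - 3*c^4 - 10*c^3 + 30*c^2 + 9*c - 27) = (c - 1)*(c + 3)*(c^4 - 2*c^3 - 12*c^2 + 18*c + 27) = (c - 3)*(c - 1)*(c + 3)*(c^3 + c^2 - 9*c - 9) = (c - 3)*(c - 1)*(c + 3)^2*(c^2 - 2*c - 3) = (c - 3)*(c - 1)*(c + 1)*(c + 3)^2*(c - 3)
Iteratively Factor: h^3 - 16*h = (h)*(h^2 - 16) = h*(h + 4)*(h - 4)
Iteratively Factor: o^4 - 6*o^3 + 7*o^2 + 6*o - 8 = (o + 1)*(o^3 - 7*o^2 + 14*o - 8) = (o - 1)*(o + 1)*(o^2 - 6*o + 8) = (o - 2)*(o - 1)*(o + 1)*(o - 4)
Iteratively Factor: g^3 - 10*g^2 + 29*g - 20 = (g - 4)*(g^2 - 6*g + 5) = (g - 5)*(g - 4)*(g - 1)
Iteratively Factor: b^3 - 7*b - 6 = (b + 1)*(b^2 - b - 6) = (b - 3)*(b + 1)*(b + 2)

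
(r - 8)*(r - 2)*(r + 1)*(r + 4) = r^4 - 5*r^3 - 30*r^2 + 40*r + 64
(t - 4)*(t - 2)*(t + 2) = t^3 - 4*t^2 - 4*t + 16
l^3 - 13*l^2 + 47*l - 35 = (l - 7)*(l - 5)*(l - 1)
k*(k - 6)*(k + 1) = k^3 - 5*k^2 - 6*k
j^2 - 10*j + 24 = (j - 6)*(j - 4)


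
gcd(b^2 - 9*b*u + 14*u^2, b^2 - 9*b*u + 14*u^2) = b^2 - 9*b*u + 14*u^2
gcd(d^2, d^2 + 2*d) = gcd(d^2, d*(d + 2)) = d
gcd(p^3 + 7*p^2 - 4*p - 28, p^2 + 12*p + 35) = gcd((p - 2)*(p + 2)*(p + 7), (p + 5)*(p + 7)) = p + 7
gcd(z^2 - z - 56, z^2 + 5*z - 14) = z + 7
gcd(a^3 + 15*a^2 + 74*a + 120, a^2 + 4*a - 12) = a + 6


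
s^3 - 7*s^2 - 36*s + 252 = (s - 7)*(s - 6)*(s + 6)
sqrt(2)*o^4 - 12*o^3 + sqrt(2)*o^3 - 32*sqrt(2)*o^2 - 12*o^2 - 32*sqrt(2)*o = o*(o - 8*sqrt(2))*(o + 2*sqrt(2))*(sqrt(2)*o + sqrt(2))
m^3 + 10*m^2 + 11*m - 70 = (m - 2)*(m + 5)*(m + 7)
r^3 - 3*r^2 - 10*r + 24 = (r - 4)*(r - 2)*(r + 3)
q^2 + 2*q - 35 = (q - 5)*(q + 7)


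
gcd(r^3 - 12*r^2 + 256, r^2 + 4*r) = r + 4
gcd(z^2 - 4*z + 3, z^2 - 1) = z - 1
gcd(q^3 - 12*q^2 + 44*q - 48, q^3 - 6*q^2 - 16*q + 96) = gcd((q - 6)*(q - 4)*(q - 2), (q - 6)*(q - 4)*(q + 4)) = q^2 - 10*q + 24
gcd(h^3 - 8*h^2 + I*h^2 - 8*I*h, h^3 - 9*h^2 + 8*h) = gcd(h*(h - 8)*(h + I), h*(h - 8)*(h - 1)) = h^2 - 8*h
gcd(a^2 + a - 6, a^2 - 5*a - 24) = a + 3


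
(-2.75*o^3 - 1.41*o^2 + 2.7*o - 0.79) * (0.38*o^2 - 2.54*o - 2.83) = -1.045*o^5 + 6.4492*o^4 + 12.3899*o^3 - 3.1679*o^2 - 5.6344*o + 2.2357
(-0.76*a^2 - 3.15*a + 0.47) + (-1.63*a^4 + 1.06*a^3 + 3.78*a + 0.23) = -1.63*a^4 + 1.06*a^3 - 0.76*a^2 + 0.63*a + 0.7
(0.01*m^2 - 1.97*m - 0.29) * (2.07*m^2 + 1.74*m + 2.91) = 0.0207*m^4 - 4.0605*m^3 - 3.999*m^2 - 6.2373*m - 0.8439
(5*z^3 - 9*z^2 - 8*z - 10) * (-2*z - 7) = -10*z^4 - 17*z^3 + 79*z^2 + 76*z + 70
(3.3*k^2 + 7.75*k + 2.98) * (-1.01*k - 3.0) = -3.333*k^3 - 17.7275*k^2 - 26.2598*k - 8.94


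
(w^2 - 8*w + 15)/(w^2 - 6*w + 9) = (w - 5)/(w - 3)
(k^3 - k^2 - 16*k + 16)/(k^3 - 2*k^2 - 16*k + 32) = (k - 1)/(k - 2)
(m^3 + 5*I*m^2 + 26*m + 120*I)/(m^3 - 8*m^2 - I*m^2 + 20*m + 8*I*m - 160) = (m + 6*I)/(m - 8)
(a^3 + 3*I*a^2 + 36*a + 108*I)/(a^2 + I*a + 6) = (a^2 + 36)/(a - 2*I)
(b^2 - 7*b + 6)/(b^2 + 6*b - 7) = (b - 6)/(b + 7)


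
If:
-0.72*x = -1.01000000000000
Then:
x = 1.40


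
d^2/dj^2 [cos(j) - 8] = -cos(j)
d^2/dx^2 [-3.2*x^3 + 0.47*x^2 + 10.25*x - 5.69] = 0.94 - 19.2*x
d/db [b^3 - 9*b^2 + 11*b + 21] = 3*b^2 - 18*b + 11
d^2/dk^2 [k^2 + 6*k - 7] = 2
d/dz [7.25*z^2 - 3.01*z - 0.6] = 14.5*z - 3.01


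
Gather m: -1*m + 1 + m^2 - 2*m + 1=m^2 - 3*m + 2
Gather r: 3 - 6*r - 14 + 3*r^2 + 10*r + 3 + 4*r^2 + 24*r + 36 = 7*r^2 + 28*r + 28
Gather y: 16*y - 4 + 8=16*y + 4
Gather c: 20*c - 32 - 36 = 20*c - 68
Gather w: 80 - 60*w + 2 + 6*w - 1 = 81 - 54*w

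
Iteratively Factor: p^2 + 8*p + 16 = (p + 4)*(p + 4)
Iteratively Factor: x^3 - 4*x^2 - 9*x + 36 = (x + 3)*(x^2 - 7*x + 12) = (x - 3)*(x + 3)*(x - 4)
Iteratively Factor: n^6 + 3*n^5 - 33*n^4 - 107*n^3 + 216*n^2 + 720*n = (n + 4)*(n^5 - n^4 - 29*n^3 + 9*n^2 + 180*n) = (n + 4)^2*(n^4 - 5*n^3 - 9*n^2 + 45*n) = (n + 3)*(n + 4)^2*(n^3 - 8*n^2 + 15*n) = (n - 3)*(n + 3)*(n + 4)^2*(n^2 - 5*n) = (n - 5)*(n - 3)*(n + 3)*(n + 4)^2*(n)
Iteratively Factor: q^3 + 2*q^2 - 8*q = (q + 4)*(q^2 - 2*q) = q*(q + 4)*(q - 2)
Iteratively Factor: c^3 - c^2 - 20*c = (c - 5)*(c^2 + 4*c) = (c - 5)*(c + 4)*(c)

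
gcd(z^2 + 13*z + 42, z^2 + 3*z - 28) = z + 7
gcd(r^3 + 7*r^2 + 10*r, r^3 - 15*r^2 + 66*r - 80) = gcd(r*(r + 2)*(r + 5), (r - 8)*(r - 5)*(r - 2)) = 1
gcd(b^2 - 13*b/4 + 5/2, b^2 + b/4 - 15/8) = b - 5/4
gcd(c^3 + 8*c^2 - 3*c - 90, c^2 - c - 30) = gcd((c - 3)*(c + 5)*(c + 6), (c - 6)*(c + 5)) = c + 5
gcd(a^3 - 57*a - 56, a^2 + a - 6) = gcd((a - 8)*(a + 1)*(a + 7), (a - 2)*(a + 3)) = 1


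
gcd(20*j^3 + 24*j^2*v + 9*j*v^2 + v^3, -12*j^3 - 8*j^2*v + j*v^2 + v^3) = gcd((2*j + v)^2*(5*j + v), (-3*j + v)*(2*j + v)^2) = 4*j^2 + 4*j*v + v^2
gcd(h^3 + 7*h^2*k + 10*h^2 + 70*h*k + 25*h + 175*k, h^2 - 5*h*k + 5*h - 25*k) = h + 5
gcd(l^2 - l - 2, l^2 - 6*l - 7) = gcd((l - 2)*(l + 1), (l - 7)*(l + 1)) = l + 1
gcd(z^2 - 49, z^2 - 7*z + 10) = 1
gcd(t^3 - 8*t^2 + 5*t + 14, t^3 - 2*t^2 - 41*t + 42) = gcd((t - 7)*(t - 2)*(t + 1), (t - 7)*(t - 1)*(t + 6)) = t - 7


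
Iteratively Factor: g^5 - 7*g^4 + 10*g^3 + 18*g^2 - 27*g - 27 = (g + 1)*(g^4 - 8*g^3 + 18*g^2 - 27) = (g - 3)*(g + 1)*(g^3 - 5*g^2 + 3*g + 9) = (g - 3)^2*(g + 1)*(g^2 - 2*g - 3) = (g - 3)^3*(g + 1)*(g + 1)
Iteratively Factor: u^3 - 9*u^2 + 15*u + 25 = (u + 1)*(u^2 - 10*u + 25) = (u - 5)*(u + 1)*(u - 5)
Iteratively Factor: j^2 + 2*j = (j)*(j + 2)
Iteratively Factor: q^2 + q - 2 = (q + 2)*(q - 1)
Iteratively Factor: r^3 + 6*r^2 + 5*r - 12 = (r + 4)*(r^2 + 2*r - 3) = (r + 3)*(r + 4)*(r - 1)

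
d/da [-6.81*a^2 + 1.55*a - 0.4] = 1.55 - 13.62*a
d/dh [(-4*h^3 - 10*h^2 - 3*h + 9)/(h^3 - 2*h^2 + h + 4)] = (18*h^4 - 2*h^3 - 91*h^2 - 44*h - 21)/(h^6 - 4*h^5 + 6*h^4 + 4*h^3 - 15*h^2 + 8*h + 16)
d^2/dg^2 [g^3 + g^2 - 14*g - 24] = 6*g + 2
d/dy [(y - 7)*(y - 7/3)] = 2*y - 28/3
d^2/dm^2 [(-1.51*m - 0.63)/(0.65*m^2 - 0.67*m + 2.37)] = (-(1.3*m - 0.67)*(1.51*m + 0.63)*(2.6*m - 1.34) + (5.889*m - 1.2044)*(0.65*m^2 - 0.67*m + 2.37))/(0.65*m^2 - 0.67*m + 2.37)^3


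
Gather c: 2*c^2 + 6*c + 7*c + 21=2*c^2 + 13*c + 21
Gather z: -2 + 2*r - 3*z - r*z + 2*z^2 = 2*r + 2*z^2 + z*(-r - 3) - 2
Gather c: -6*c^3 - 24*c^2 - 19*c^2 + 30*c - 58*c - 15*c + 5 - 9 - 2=-6*c^3 - 43*c^2 - 43*c - 6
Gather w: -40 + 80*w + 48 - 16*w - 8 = 64*w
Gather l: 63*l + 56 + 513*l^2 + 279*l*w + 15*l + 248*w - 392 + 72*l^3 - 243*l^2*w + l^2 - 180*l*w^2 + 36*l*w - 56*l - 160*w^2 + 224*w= 72*l^3 + l^2*(514 - 243*w) + l*(-180*w^2 + 315*w + 22) - 160*w^2 + 472*w - 336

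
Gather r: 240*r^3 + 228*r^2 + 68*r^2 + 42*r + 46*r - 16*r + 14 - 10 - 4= 240*r^3 + 296*r^2 + 72*r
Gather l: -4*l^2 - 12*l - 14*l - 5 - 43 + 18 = -4*l^2 - 26*l - 30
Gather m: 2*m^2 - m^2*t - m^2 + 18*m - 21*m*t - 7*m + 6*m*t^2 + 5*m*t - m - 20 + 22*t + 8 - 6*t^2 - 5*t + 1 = m^2*(1 - t) + m*(6*t^2 - 16*t + 10) - 6*t^2 + 17*t - 11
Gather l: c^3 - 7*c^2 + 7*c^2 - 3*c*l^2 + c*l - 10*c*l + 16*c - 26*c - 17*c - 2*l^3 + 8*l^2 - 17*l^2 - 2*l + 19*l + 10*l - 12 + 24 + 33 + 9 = c^3 - 27*c - 2*l^3 + l^2*(-3*c - 9) + l*(27 - 9*c) + 54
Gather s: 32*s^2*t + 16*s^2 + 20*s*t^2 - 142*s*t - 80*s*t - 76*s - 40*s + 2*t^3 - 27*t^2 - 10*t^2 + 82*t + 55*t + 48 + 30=s^2*(32*t + 16) + s*(20*t^2 - 222*t - 116) + 2*t^3 - 37*t^2 + 137*t + 78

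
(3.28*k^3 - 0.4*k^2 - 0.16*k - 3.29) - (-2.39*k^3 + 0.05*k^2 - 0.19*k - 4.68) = 5.67*k^3 - 0.45*k^2 + 0.03*k + 1.39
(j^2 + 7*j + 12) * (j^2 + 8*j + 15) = j^4 + 15*j^3 + 83*j^2 + 201*j + 180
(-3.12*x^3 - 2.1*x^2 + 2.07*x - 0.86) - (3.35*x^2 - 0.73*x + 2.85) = -3.12*x^3 - 5.45*x^2 + 2.8*x - 3.71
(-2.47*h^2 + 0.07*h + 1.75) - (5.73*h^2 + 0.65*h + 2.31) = -8.2*h^2 - 0.58*h - 0.56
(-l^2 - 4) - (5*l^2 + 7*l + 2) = -6*l^2 - 7*l - 6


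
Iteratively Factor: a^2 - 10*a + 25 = (a - 5)*(a - 5)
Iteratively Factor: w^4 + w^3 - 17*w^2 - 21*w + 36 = (w + 3)*(w^3 - 2*w^2 - 11*w + 12) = (w - 1)*(w + 3)*(w^2 - w - 12) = (w - 1)*(w + 3)^2*(w - 4)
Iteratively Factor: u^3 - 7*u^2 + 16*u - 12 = (u - 3)*(u^2 - 4*u + 4) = (u - 3)*(u - 2)*(u - 2)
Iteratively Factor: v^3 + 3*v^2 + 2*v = (v)*(v^2 + 3*v + 2) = v*(v + 2)*(v + 1)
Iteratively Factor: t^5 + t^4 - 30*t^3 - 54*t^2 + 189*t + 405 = (t + 3)*(t^4 - 2*t^3 - 24*t^2 + 18*t + 135) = (t + 3)^2*(t^3 - 5*t^2 - 9*t + 45) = (t + 3)^3*(t^2 - 8*t + 15) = (t - 3)*(t + 3)^3*(t - 5)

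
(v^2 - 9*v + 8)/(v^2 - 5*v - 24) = (v - 1)/(v + 3)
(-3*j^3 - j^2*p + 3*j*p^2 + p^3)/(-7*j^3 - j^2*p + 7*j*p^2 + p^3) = (3*j + p)/(7*j + p)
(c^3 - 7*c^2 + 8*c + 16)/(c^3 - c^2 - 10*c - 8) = (c - 4)/(c + 2)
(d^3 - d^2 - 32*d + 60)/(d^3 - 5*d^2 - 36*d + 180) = (d - 2)/(d - 6)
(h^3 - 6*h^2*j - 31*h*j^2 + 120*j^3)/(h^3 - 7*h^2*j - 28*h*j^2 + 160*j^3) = (h - 3*j)/(h - 4*j)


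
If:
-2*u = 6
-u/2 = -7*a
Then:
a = -3/14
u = -3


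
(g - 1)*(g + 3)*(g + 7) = g^3 + 9*g^2 + 11*g - 21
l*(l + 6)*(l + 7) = l^3 + 13*l^2 + 42*l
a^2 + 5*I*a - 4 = (a + I)*(a + 4*I)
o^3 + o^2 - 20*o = o*(o - 4)*(o + 5)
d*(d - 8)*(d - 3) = d^3 - 11*d^2 + 24*d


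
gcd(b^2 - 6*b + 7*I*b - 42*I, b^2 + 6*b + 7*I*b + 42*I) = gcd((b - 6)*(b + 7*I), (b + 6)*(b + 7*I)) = b + 7*I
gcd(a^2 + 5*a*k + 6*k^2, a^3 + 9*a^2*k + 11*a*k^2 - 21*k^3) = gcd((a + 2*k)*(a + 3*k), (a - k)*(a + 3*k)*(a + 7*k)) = a + 3*k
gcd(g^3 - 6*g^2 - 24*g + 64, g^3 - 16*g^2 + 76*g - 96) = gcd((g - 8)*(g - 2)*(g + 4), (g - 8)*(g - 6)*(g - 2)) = g^2 - 10*g + 16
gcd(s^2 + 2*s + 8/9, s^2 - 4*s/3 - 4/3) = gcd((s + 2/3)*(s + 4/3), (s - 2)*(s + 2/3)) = s + 2/3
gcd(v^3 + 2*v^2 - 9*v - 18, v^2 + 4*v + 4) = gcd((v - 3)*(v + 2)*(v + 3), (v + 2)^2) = v + 2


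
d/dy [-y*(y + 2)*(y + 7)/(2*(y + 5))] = (-y^3 - 12*y^2 - 45*y - 35)/(y^2 + 10*y + 25)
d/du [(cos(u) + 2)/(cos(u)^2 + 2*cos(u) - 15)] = (cos(u)^2 + 4*cos(u) + 19)*sin(u)/(cos(u)^2 + 2*cos(u) - 15)^2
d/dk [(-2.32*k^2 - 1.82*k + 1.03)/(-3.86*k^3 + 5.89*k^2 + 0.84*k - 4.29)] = (-8.9552*k^4 - 14.0504*k^3 + 20.6984*k^2 + 7.7722*k + 6.9426)/(14.8996*k^6 - 45.4708*k^5 + 28.2073*k^4 + 43.014*k^3 - 49.8306*k^2 - 7.2072*k + 18.4041)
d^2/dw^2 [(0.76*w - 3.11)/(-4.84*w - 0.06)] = 146.14864/(4.84*w + 0.06)^3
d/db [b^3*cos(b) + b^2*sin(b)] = b*(-b^2*sin(b) + 4*b*cos(b) + 2*sin(b))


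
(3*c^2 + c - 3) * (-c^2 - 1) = -3*c^4 - c^3 - c + 3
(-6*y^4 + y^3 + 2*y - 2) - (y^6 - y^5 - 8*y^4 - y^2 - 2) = -y^6 + y^5 + 2*y^4 + y^3 + y^2 + 2*y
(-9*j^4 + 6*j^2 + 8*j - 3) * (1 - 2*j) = 18*j^5 - 9*j^4 - 12*j^3 - 10*j^2 + 14*j - 3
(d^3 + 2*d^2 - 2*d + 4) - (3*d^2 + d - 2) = d^3 - d^2 - 3*d + 6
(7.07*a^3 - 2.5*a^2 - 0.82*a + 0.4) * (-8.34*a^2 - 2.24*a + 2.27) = -58.9638*a^5 + 5.0132*a^4 + 28.4877*a^3 - 7.1742*a^2 - 2.7574*a + 0.908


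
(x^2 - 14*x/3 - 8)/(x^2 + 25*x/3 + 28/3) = (x - 6)/(x + 7)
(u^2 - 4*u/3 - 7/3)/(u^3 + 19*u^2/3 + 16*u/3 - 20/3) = (3*u^2 - 4*u - 7)/(3*u^3 + 19*u^2 + 16*u - 20)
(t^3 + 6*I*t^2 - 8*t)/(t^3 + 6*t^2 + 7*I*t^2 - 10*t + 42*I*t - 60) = t*(t + 4*I)/(t^2 + t*(6 + 5*I) + 30*I)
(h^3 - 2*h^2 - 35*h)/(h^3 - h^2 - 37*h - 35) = h/(h + 1)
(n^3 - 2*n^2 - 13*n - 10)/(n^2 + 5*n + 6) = (n^2 - 4*n - 5)/(n + 3)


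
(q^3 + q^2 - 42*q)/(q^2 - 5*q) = (q^2 + q - 42)/(q - 5)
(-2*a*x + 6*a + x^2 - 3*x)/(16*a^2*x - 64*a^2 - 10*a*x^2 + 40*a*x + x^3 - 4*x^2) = (x - 3)/(-8*a*x + 32*a + x^2 - 4*x)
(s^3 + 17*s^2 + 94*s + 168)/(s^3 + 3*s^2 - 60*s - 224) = (s + 6)/(s - 8)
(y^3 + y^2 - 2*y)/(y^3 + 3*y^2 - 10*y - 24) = y*(y - 1)/(y^2 + y - 12)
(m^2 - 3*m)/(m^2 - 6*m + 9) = m/(m - 3)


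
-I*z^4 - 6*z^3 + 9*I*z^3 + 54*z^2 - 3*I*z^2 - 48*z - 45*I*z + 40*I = (z - 8)*(z - 5*I)*(z - I)*(-I*z + I)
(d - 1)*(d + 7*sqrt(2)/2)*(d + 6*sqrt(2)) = d^3 - d^2 + 19*sqrt(2)*d^2/2 - 19*sqrt(2)*d/2 + 42*d - 42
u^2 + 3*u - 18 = (u - 3)*(u + 6)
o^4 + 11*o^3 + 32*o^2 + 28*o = o*(o + 2)^2*(o + 7)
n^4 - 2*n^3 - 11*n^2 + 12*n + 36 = (n - 3)^2*(n + 2)^2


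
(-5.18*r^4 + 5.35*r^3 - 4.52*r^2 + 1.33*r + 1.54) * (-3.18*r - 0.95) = 16.4724*r^5 - 12.092*r^4 + 9.2911*r^3 + 0.0645999999999995*r^2 - 6.1607*r - 1.463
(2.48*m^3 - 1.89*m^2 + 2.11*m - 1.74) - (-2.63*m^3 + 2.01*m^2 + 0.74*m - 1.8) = 5.11*m^3 - 3.9*m^2 + 1.37*m + 0.0600000000000001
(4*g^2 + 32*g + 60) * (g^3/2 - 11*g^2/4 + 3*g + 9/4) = 2*g^5 + 5*g^4 - 46*g^3 - 60*g^2 + 252*g + 135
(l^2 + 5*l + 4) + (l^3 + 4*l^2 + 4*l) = l^3 + 5*l^2 + 9*l + 4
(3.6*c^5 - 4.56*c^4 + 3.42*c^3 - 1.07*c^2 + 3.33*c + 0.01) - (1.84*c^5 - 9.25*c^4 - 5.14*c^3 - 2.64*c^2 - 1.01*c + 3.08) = 1.76*c^5 + 4.69*c^4 + 8.56*c^3 + 1.57*c^2 + 4.34*c - 3.07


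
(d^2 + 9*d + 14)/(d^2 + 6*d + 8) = (d + 7)/(d + 4)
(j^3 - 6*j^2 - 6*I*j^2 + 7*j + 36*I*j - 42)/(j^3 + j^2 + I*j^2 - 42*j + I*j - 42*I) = (j - 7*I)/(j + 7)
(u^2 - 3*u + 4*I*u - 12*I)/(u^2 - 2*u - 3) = (u + 4*I)/(u + 1)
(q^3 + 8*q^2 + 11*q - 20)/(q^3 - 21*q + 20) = (q + 4)/(q - 4)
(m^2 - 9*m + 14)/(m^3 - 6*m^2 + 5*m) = (m^2 - 9*m + 14)/(m*(m^2 - 6*m + 5))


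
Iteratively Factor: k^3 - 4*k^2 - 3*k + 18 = (k - 3)*(k^2 - k - 6) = (k - 3)*(k + 2)*(k - 3)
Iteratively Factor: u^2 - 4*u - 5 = (u + 1)*(u - 5)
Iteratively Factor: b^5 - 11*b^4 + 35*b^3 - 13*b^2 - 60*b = (b - 5)*(b^4 - 6*b^3 + 5*b^2 + 12*b) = b*(b - 5)*(b^3 - 6*b^2 + 5*b + 12) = b*(b - 5)*(b - 3)*(b^2 - 3*b - 4) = b*(b - 5)*(b - 3)*(b + 1)*(b - 4)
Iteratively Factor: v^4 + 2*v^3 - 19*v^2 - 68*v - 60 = (v - 5)*(v^3 + 7*v^2 + 16*v + 12) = (v - 5)*(v + 3)*(v^2 + 4*v + 4) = (v - 5)*(v + 2)*(v + 3)*(v + 2)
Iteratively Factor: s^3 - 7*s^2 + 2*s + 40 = (s - 5)*(s^2 - 2*s - 8) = (s - 5)*(s + 2)*(s - 4)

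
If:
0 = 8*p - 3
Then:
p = 3/8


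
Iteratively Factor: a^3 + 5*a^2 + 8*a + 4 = (a + 1)*(a^2 + 4*a + 4) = (a + 1)*(a + 2)*(a + 2)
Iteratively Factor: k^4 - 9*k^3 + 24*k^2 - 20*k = (k - 2)*(k^3 - 7*k^2 + 10*k) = (k - 2)^2*(k^2 - 5*k) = (k - 5)*(k - 2)^2*(k)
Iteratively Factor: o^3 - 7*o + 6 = (o + 3)*(o^2 - 3*o + 2) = (o - 2)*(o + 3)*(o - 1)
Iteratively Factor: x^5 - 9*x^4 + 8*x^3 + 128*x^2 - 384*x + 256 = (x - 4)*(x^4 - 5*x^3 - 12*x^2 + 80*x - 64) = (x - 4)*(x + 4)*(x^3 - 9*x^2 + 24*x - 16) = (x - 4)*(x - 1)*(x + 4)*(x^2 - 8*x + 16) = (x - 4)^2*(x - 1)*(x + 4)*(x - 4)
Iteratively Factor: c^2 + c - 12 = (c - 3)*(c + 4)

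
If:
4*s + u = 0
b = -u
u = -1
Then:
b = 1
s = 1/4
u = -1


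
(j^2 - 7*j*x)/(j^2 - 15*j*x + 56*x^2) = j/(j - 8*x)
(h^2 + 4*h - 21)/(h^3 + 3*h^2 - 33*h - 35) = (h - 3)/(h^2 - 4*h - 5)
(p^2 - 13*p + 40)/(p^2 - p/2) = 2*(p^2 - 13*p + 40)/(p*(2*p - 1))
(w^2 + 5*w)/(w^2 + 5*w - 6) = w*(w + 5)/(w^2 + 5*w - 6)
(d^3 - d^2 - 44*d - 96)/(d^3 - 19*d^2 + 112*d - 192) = (d^2 + 7*d + 12)/(d^2 - 11*d + 24)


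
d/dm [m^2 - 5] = 2*m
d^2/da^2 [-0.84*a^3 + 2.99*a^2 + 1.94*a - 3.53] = 5.98 - 5.04*a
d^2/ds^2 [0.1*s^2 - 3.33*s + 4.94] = 0.200000000000000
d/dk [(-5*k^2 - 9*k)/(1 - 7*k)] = (35*k^2 - 10*k - 9)/(49*k^2 - 14*k + 1)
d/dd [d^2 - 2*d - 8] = 2*d - 2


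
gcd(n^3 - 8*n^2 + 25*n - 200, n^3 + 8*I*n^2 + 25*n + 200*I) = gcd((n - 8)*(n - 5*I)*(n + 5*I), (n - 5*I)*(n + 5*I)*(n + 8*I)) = n^2 + 25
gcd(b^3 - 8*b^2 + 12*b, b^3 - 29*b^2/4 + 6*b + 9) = b^2 - 8*b + 12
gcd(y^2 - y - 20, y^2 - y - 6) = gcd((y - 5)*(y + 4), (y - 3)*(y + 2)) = 1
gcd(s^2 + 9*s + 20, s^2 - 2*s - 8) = 1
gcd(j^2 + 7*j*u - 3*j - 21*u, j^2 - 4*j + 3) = j - 3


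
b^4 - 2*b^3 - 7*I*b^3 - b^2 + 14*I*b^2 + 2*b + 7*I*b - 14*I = (b - 2)*(b - 1)*(b + 1)*(b - 7*I)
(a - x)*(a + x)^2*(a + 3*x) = a^4 + 4*a^3*x + 2*a^2*x^2 - 4*a*x^3 - 3*x^4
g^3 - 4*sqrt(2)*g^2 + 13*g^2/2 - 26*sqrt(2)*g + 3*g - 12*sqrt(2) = (g + 1/2)*(g + 6)*(g - 4*sqrt(2))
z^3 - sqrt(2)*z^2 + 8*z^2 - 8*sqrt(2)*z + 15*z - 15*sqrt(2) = (z + 3)*(z + 5)*(z - sqrt(2))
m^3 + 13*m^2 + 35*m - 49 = (m - 1)*(m + 7)^2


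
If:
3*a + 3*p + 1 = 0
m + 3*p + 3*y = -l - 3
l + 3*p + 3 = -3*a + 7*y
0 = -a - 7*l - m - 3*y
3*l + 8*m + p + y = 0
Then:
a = 539/599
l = -479/1797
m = 401/1797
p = -2216/1797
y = 445/1797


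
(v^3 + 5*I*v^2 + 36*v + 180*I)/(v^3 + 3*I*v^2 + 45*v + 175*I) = (v^2 + 36)/(v^2 - 2*I*v + 35)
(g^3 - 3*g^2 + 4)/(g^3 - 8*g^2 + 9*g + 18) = (g^2 - 4*g + 4)/(g^2 - 9*g + 18)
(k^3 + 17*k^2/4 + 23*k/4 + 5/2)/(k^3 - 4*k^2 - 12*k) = (4*k^2 + 9*k + 5)/(4*k*(k - 6))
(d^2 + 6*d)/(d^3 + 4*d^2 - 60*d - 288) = d/(d^2 - 2*d - 48)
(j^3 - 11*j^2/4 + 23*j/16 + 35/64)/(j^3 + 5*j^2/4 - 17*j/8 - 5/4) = (16*j^2 - 24*j - 7)/(8*(2*j^2 + 5*j + 2))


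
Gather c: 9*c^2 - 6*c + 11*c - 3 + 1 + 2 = 9*c^2 + 5*c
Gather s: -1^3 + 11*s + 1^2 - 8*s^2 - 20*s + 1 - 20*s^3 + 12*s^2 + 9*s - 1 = -20*s^3 + 4*s^2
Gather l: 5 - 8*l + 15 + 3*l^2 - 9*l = 3*l^2 - 17*l + 20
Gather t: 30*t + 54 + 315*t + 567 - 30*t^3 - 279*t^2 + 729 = -30*t^3 - 279*t^2 + 345*t + 1350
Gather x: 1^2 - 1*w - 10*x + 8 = -w - 10*x + 9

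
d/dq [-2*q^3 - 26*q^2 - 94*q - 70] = -6*q^2 - 52*q - 94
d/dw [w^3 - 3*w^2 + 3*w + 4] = 3*w^2 - 6*w + 3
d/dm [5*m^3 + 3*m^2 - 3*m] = 15*m^2 + 6*m - 3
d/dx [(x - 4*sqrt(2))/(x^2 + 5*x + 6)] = (x^2 + 5*x - (x - 4*sqrt(2))*(2*x + 5) + 6)/(x^2 + 5*x + 6)^2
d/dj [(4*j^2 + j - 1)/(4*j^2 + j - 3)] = -(16*j + 2)/(4*j^2 + j - 3)^2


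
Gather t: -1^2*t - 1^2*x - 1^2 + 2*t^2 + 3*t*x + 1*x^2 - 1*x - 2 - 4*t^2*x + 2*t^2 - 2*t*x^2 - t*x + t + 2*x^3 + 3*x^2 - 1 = t^2*(4 - 4*x) + t*(-2*x^2 + 2*x) + 2*x^3 + 4*x^2 - 2*x - 4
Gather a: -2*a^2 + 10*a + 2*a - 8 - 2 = -2*a^2 + 12*a - 10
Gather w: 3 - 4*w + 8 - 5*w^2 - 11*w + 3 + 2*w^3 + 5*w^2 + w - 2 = 2*w^3 - 14*w + 12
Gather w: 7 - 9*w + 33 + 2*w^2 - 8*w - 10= 2*w^2 - 17*w + 30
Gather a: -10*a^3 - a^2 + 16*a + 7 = -10*a^3 - a^2 + 16*a + 7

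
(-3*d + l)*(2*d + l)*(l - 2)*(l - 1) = -6*d^2*l^2 + 18*d^2*l - 12*d^2 - d*l^3 + 3*d*l^2 - 2*d*l + l^4 - 3*l^3 + 2*l^2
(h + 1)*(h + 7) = h^2 + 8*h + 7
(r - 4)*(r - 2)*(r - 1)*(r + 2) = r^4 - 5*r^3 + 20*r - 16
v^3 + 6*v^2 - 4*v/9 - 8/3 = (v - 2/3)*(v + 2/3)*(v + 6)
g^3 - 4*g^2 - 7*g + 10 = (g - 5)*(g - 1)*(g + 2)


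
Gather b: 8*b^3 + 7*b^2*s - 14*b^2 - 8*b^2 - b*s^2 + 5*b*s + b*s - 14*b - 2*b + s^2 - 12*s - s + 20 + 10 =8*b^3 + b^2*(7*s - 22) + b*(-s^2 + 6*s - 16) + s^2 - 13*s + 30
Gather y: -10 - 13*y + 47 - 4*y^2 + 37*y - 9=-4*y^2 + 24*y + 28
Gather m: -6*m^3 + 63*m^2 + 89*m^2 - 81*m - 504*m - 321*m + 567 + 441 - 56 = -6*m^3 + 152*m^2 - 906*m + 952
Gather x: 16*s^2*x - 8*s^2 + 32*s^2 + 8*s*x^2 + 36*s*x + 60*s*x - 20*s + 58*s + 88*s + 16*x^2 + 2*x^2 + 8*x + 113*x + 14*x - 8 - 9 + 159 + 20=24*s^2 + 126*s + x^2*(8*s + 18) + x*(16*s^2 + 96*s + 135) + 162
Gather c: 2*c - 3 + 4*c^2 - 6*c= 4*c^2 - 4*c - 3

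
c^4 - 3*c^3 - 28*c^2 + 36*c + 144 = (c - 6)*(c - 3)*(c + 2)*(c + 4)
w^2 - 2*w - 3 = (w - 3)*(w + 1)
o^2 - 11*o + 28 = (o - 7)*(o - 4)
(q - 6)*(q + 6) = q^2 - 36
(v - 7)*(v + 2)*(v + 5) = v^3 - 39*v - 70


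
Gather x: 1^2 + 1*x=x + 1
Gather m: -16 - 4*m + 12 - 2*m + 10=6 - 6*m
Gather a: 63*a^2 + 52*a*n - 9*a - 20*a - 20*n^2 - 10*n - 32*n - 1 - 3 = 63*a^2 + a*(52*n - 29) - 20*n^2 - 42*n - 4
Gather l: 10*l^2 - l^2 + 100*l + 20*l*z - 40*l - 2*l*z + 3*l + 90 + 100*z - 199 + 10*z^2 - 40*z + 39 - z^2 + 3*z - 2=9*l^2 + l*(18*z + 63) + 9*z^2 + 63*z - 72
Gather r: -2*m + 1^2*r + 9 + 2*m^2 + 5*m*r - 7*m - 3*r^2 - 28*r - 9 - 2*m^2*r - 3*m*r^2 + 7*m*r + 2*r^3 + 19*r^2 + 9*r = 2*m^2 - 9*m + 2*r^3 + r^2*(16 - 3*m) + r*(-2*m^2 + 12*m - 18)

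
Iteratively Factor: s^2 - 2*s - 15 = (s - 5)*(s + 3)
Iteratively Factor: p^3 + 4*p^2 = (p)*(p^2 + 4*p) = p^2*(p + 4)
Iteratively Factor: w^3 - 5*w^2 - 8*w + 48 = (w - 4)*(w^2 - w - 12) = (w - 4)^2*(w + 3)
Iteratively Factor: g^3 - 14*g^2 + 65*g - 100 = (g - 5)*(g^2 - 9*g + 20) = (g - 5)^2*(g - 4)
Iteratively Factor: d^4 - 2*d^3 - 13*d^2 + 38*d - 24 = (d - 2)*(d^3 - 13*d + 12) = (d - 2)*(d + 4)*(d^2 - 4*d + 3) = (d - 2)*(d - 1)*(d + 4)*(d - 3)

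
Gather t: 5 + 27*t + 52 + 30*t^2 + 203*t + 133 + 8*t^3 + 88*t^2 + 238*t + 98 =8*t^3 + 118*t^2 + 468*t + 288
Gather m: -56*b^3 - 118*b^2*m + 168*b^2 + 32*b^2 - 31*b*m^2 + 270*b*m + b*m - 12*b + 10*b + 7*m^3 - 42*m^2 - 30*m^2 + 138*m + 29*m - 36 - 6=-56*b^3 + 200*b^2 - 2*b + 7*m^3 + m^2*(-31*b - 72) + m*(-118*b^2 + 271*b + 167) - 42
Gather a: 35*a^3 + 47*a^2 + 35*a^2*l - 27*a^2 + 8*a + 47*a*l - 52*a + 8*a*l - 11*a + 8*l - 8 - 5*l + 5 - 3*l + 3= 35*a^3 + a^2*(35*l + 20) + a*(55*l - 55)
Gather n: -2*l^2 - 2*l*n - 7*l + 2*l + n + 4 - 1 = -2*l^2 - 5*l + n*(1 - 2*l) + 3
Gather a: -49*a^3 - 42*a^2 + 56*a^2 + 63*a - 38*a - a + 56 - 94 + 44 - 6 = -49*a^3 + 14*a^2 + 24*a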